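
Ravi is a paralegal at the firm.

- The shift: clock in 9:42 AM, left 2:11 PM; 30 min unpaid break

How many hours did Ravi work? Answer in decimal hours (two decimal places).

3.98 hours

The shift: 9:42 AM–2:11 PM = 4 h 29 min; less 30 min break → 3 h 59 min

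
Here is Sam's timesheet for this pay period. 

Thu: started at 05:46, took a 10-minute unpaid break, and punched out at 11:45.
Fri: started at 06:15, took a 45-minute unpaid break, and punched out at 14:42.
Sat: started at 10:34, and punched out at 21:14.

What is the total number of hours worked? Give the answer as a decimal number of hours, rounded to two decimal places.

24.18 hours

Thu: 05:46–11:45 = 5 h 59 min; less 10 min break → 5 h 49 min
Fri: 06:15–14:42 = 8 h 27 min; less 45 min break → 7 h 42 min
Sat: 10:34–21:14 = 10 h 40 min
Total: 5 h 49 min + 7 h 42 min + 10 h 40 min = 24 h 11 min.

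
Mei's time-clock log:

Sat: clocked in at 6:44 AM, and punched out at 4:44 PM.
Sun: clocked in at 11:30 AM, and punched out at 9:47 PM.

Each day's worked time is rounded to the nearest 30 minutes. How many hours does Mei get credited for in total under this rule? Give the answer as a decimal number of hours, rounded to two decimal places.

20.50 hours

Sat: 6:44 AM–4:44 PM = 10 h 0 min → rounds to 10 h 0 min
Sun: 11:30 AM–9:47 PM = 10 h 17 min → rounds to 10 h 30 min
Total credited: 20 h 30 min.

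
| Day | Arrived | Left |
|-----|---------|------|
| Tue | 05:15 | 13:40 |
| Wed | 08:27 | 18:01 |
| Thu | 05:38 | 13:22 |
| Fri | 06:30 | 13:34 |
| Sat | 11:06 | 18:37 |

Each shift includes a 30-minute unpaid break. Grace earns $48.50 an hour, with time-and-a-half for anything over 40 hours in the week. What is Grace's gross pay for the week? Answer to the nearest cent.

Tue: 05:15–13:40 = 8 h 25 min; less 30 min break → 7 h 55 min
Wed: 08:27–18:01 = 9 h 34 min; less 30 min break → 9 h 4 min
Thu: 05:38–13:22 = 7 h 44 min; less 30 min break → 7 h 14 min
Fri: 06:30–13:34 = 7 h 4 min; less 30 min break → 6 h 34 min
Sat: 11:06–18:37 = 7 h 31 min; less 30 min break → 7 h 1 min
Total worked: 37 h 48 min = 2268 min.
Regular 37 h 48 min = 2268 min at $48.50/h; overtime 0 h 0 min = 0 min at $72.75/h.
Pay = (2268 × $48.50 + 0 × $72.75) ÷ 60 = $1833.30.

$1833.30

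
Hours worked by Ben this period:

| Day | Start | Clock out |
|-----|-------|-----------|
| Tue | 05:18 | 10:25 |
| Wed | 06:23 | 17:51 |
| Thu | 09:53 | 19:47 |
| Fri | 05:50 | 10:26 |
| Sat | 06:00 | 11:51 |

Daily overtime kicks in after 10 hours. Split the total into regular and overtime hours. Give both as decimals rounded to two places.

Regular 35.47 hours, overtime 1.47 hours

Tue: 05:18–10:25 = 5 h 7 min
Wed: 06:23–17:51 = 11 h 28 min
Thu: 09:53–19:47 = 9 h 54 min
Fri: 05:50–10:26 = 4 h 36 min
Sat: 06:00–11:51 = 5 h 51 min
Tue reg 5 h 7 min / OT 0 h 0 min; Wed reg 10 h 0 min / OT 1 h 28 min; Thu reg 9 h 54 min / OT 0 h 0 min; Fri reg 4 h 36 min / OT 0 h 0 min; Sat reg 5 h 51 min / OT 0 h 0 min.
Totals: regular 35 h 28 min, overtime 1 h 28 min.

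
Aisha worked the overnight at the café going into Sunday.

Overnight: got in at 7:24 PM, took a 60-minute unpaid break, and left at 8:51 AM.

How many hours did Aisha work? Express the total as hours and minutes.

12 h 27 min

Overnight: 7:24 PM → midnight = 4 h 36 min; midnight → 8:51 AM = 8 h 51 min; span 13 h 27 min; less 60 min break → 12 h 27 min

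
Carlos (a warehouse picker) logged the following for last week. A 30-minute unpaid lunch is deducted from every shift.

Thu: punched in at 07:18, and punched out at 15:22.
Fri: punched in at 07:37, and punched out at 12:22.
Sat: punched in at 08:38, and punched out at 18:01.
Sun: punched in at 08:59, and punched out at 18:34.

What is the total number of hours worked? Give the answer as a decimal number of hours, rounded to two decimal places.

Thu: 07:18–15:22 = 8 h 4 min; less 30 min break → 7 h 34 min
Fri: 07:37–12:22 = 4 h 45 min; less 30 min break → 4 h 15 min
Sat: 08:38–18:01 = 9 h 23 min; less 30 min break → 8 h 53 min
Sun: 08:59–18:34 = 9 h 35 min; less 30 min break → 9 h 5 min
Total: 7 h 34 min + 4 h 15 min + 8 h 53 min + 9 h 5 min = 29 h 47 min.

29.78 hours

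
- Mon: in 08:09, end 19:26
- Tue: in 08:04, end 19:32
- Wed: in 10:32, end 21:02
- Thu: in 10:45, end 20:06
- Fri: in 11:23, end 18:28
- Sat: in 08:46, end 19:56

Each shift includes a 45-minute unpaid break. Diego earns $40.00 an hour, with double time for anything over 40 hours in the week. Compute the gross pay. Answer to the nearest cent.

Mon: 08:09–19:26 = 11 h 17 min; less 45 min break → 10 h 32 min
Tue: 08:04–19:32 = 11 h 28 min; less 45 min break → 10 h 43 min
Wed: 10:32–21:02 = 10 h 30 min; less 45 min break → 9 h 45 min
Thu: 10:45–20:06 = 9 h 21 min; less 45 min break → 8 h 36 min
Fri: 11:23–18:28 = 7 h 5 min; less 45 min break → 6 h 20 min
Sat: 08:46–19:56 = 11 h 10 min; less 45 min break → 10 h 25 min
Total worked: 56 h 21 min = 3381 min.
Regular 40 h 0 min = 2400 min at $40.00/h; overtime 16 h 21 min = 981 min at $80.00/h.
Pay = (2400 × $40.00 + 981 × $80.00) ÷ 60 = $2908.00.

$2908.00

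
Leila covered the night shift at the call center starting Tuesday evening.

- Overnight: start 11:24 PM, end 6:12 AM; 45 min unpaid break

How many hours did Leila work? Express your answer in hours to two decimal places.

6.05 hours

Overnight: 11:24 PM → midnight = 0 h 36 min; midnight → 6:12 AM = 6 h 12 min; span 6 h 48 min; less 45 min break → 6 h 3 min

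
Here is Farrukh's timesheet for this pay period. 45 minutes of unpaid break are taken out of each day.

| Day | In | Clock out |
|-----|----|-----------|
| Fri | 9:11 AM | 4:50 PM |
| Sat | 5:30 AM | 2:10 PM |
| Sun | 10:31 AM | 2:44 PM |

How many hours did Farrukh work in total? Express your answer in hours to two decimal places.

18.28 hours

Fri: 9:11 AM–4:50 PM = 7 h 39 min; less 45 min break → 6 h 54 min
Sat: 5:30 AM–2:10 PM = 8 h 40 min; less 45 min break → 7 h 55 min
Sun: 10:31 AM–2:44 PM = 4 h 13 min; less 45 min break → 3 h 28 min
Total: 6 h 54 min + 7 h 55 min + 3 h 28 min = 18 h 17 min.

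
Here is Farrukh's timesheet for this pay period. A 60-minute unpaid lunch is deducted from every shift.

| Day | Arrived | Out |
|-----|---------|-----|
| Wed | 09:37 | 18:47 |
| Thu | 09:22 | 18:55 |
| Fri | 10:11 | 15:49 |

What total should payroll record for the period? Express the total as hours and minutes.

Wed: 09:37–18:47 = 9 h 10 min; less 60 min break → 8 h 10 min
Thu: 09:22–18:55 = 9 h 33 min; less 60 min break → 8 h 33 min
Fri: 10:11–15:49 = 5 h 38 min; less 60 min break → 4 h 38 min
Total: 8 h 10 min + 8 h 33 min + 4 h 38 min = 21 h 21 min.

21 h 21 min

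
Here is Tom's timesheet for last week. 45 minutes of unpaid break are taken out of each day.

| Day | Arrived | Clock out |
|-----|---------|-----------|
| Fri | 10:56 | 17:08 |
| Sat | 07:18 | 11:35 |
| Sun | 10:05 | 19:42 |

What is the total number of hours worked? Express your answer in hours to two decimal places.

Fri: 10:56–17:08 = 6 h 12 min; less 45 min break → 5 h 27 min
Sat: 07:18–11:35 = 4 h 17 min; less 45 min break → 3 h 32 min
Sun: 10:05–19:42 = 9 h 37 min; less 45 min break → 8 h 52 min
Total: 5 h 27 min + 3 h 32 min + 8 h 52 min = 17 h 51 min.

17.85 hours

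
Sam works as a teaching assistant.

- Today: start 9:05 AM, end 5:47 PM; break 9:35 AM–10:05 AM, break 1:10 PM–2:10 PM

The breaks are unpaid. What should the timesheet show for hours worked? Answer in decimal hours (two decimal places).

7.20 hours

Today: 9:05 AM–5:47 PM = 8 h 42 min; less 90 min break → 7 h 12 min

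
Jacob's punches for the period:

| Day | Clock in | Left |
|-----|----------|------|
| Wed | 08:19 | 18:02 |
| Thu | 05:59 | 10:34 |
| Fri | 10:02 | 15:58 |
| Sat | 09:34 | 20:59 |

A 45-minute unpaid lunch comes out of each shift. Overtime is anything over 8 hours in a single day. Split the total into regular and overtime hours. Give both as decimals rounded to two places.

Regular 25.02 hours, overtime 3.63 hours

Wed: 08:19–18:02 = 9 h 43 min; less 45 min break → 8 h 58 min
Thu: 05:59–10:34 = 4 h 35 min; less 45 min break → 3 h 50 min
Fri: 10:02–15:58 = 5 h 56 min; less 45 min break → 5 h 11 min
Sat: 09:34–20:59 = 11 h 25 min; less 45 min break → 10 h 40 min
Wed reg 8 h 0 min / OT 0 h 58 min; Thu reg 3 h 50 min / OT 0 h 0 min; Fri reg 5 h 11 min / OT 0 h 0 min; Sat reg 8 h 0 min / OT 2 h 40 min.
Totals: regular 25 h 1 min, overtime 3 h 38 min.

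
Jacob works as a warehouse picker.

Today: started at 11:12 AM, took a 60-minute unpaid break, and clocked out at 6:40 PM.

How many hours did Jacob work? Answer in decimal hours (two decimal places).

6.47 hours

Today: 11:12 AM–6:40 PM = 7 h 28 min; less 60 min break → 6 h 28 min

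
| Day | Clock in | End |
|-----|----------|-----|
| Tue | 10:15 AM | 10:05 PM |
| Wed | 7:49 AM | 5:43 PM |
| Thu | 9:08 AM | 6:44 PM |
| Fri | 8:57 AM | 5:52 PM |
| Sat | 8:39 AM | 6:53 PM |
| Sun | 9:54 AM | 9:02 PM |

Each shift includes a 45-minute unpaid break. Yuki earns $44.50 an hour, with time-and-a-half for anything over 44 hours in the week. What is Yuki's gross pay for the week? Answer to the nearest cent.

$2833.54

Tue: 10:15 AM–10:05 PM = 11 h 50 min; less 45 min break → 11 h 5 min
Wed: 7:49 AM–5:43 PM = 9 h 54 min; less 45 min break → 9 h 9 min
Thu: 9:08 AM–6:44 PM = 9 h 36 min; less 45 min break → 8 h 51 min
Fri: 8:57 AM–5:52 PM = 8 h 55 min; less 45 min break → 8 h 10 min
Sat: 8:39 AM–6:53 PM = 10 h 14 min; less 45 min break → 9 h 29 min
Sun: 9:54 AM–9:02 PM = 11 h 8 min; less 45 min break → 10 h 23 min
Total worked: 57 h 7 min = 3427 min.
Regular 44 h 0 min = 2640 min at $44.50/h; overtime 13 h 7 min = 787 min at $66.75/h.
Pay = (2640 × $44.50 + 787 × $66.75) ÷ 60 = $2833.54.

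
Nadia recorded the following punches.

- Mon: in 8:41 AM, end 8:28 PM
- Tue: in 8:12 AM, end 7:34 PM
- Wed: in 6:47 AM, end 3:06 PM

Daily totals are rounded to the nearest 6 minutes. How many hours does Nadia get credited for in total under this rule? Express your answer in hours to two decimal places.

31.50 hours

Mon: 8:41 AM–8:28 PM = 11 h 47 min → rounds to 11 h 48 min
Tue: 8:12 AM–7:34 PM = 11 h 22 min → rounds to 11 h 24 min
Wed: 6:47 AM–3:06 PM = 8 h 19 min → rounds to 8 h 18 min
Total credited: 31 h 30 min.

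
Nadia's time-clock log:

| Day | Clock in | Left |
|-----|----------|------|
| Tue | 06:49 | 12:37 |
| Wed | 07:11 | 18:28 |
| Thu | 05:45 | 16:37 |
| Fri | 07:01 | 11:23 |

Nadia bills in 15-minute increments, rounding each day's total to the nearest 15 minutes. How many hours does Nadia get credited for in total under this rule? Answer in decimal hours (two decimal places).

32.00 hours

Tue: 06:49–12:37 = 5 h 48 min → rounds to 5 h 45 min
Wed: 07:11–18:28 = 11 h 17 min → rounds to 11 h 15 min
Thu: 05:45–16:37 = 10 h 52 min → rounds to 10 h 45 min
Fri: 07:01–11:23 = 4 h 22 min → rounds to 4 h 15 min
Total credited: 32 h 0 min.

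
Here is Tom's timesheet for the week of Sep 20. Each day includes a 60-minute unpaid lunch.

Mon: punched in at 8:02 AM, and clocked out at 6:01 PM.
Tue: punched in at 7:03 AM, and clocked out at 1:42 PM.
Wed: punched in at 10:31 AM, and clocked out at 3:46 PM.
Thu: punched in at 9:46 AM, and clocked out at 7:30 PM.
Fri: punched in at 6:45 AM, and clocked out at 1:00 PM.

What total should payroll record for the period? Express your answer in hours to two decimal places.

Mon: 8:02 AM–6:01 PM = 9 h 59 min; less 60 min break → 8 h 59 min
Tue: 7:03 AM–1:42 PM = 6 h 39 min; less 60 min break → 5 h 39 min
Wed: 10:31 AM–3:46 PM = 5 h 15 min; less 60 min break → 4 h 15 min
Thu: 9:46 AM–7:30 PM = 9 h 44 min; less 60 min break → 8 h 44 min
Fri: 6:45 AM–1:00 PM = 6 h 15 min; less 60 min break → 5 h 15 min
Total: 8 h 59 min + 5 h 39 min + 4 h 15 min + 8 h 44 min + 5 h 15 min = 32 h 52 min.

32.87 hours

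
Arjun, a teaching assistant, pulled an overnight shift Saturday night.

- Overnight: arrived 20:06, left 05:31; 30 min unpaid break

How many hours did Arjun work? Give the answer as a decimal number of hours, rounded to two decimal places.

8.92 hours

Overnight: 20:06 → midnight = 3 h 54 min; midnight → 05:31 = 5 h 31 min; span 9 h 25 min; less 30 min break → 8 h 55 min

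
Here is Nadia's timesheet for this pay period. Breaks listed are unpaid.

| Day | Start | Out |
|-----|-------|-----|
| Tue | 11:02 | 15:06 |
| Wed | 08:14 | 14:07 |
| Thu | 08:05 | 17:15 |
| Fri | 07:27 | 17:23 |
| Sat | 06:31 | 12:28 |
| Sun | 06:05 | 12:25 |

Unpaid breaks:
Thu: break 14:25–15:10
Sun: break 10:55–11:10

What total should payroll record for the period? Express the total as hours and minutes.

40 h 20 min

Tue: 11:02–15:06 = 4 h 4 min
Wed: 08:14–14:07 = 5 h 53 min
Thu: 08:05–17:15 = 9 h 10 min; less 45 min break → 8 h 25 min
Fri: 07:27–17:23 = 9 h 56 min
Sat: 06:31–12:28 = 5 h 57 min
Sun: 06:05–12:25 = 6 h 20 min; less 15 min break → 6 h 5 min
Total: 4 h 4 min + 5 h 53 min + 8 h 25 min + 9 h 56 min + 5 h 57 min + 6 h 5 min = 40 h 20 min.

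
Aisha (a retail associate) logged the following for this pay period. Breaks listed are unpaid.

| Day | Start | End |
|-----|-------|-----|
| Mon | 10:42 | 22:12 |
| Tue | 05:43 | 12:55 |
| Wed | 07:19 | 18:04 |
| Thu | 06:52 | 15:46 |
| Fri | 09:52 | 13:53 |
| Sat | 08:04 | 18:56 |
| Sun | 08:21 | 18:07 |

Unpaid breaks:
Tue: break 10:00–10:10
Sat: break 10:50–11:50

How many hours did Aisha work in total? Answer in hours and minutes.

61 h 50 min

Mon: 10:42–22:12 = 11 h 30 min
Tue: 05:43–12:55 = 7 h 12 min; less 10 min break → 7 h 2 min
Wed: 07:19–18:04 = 10 h 45 min
Thu: 06:52–15:46 = 8 h 54 min
Fri: 09:52–13:53 = 4 h 1 min
Sat: 08:04–18:56 = 10 h 52 min; less 60 min break → 9 h 52 min
Sun: 08:21–18:07 = 9 h 46 min
Total: 11 h 30 min + 7 h 2 min + 10 h 45 min + 8 h 54 min + 4 h 1 min + 9 h 52 min + 9 h 46 min = 61 h 50 min.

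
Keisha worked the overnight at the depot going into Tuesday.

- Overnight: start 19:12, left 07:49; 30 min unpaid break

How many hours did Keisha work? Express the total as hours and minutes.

Overnight: 19:12 → midnight = 4 h 48 min; midnight → 07:49 = 7 h 49 min; span 12 h 37 min; less 30 min break → 12 h 7 min

12 h 7 min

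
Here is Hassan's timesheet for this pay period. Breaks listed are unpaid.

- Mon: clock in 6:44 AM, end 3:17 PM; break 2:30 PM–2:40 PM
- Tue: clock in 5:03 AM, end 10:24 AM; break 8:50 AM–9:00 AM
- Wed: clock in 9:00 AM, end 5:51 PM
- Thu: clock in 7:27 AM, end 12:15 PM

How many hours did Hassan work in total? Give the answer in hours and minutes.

27 h 13 min

Mon: 6:44 AM–3:17 PM = 8 h 33 min; less 10 min break → 8 h 23 min
Tue: 5:03 AM–10:24 AM = 5 h 21 min; less 10 min break → 5 h 11 min
Wed: 9:00 AM–5:51 PM = 8 h 51 min
Thu: 7:27 AM–12:15 PM = 4 h 48 min
Total: 8 h 23 min + 5 h 11 min + 8 h 51 min + 4 h 48 min = 27 h 13 min.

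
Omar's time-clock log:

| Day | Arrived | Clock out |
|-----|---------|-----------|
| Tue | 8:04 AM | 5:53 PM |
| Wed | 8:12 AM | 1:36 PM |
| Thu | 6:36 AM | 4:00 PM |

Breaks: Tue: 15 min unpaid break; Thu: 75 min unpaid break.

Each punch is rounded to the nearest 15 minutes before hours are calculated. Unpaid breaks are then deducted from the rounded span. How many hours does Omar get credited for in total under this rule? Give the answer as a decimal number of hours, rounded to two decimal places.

23.25 hours

Tue: in 8:04 AM→8:00 AM, out 5:53 PM→6:00 PM; 10 h 0 min − 15 min = 9 h 45 min
Wed: in 8:12 AM→8:15 AM, out 1:36 PM→1:30 PM; 5 h 15 min
Thu: in 6:36 AM→6:30 AM, out 4:00 PM→4:00 PM; 9 h 30 min − 75 min = 8 h 15 min
Total credited: 23 h 15 min.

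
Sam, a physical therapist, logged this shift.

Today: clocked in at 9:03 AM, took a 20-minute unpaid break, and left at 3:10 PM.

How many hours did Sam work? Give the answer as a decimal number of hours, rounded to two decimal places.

5.78 hours

Today: 9:03 AM–3:10 PM = 6 h 7 min; less 20 min break → 5 h 47 min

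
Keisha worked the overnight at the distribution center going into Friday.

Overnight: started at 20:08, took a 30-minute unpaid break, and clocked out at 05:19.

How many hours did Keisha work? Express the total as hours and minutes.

Overnight: 20:08 → midnight = 3 h 52 min; midnight → 05:19 = 5 h 19 min; span 9 h 11 min; less 30 min break → 8 h 41 min

8 h 41 min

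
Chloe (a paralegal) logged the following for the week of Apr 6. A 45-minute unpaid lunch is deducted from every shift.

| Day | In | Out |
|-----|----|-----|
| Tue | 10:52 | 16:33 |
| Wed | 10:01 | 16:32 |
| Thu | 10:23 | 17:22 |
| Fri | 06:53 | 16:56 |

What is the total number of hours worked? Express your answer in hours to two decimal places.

Tue: 10:52–16:33 = 5 h 41 min; less 45 min break → 4 h 56 min
Wed: 10:01–16:32 = 6 h 31 min; less 45 min break → 5 h 46 min
Thu: 10:23–17:22 = 6 h 59 min; less 45 min break → 6 h 14 min
Fri: 06:53–16:56 = 10 h 3 min; less 45 min break → 9 h 18 min
Total: 4 h 56 min + 5 h 46 min + 6 h 14 min + 9 h 18 min = 26 h 14 min.

26.23 hours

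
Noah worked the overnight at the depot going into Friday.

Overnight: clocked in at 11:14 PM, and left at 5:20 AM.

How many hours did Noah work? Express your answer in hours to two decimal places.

Overnight: 11:14 PM → midnight = 0 h 46 min; midnight → 5:20 AM = 5 h 20 min; span 6 h 6 min

6.10 hours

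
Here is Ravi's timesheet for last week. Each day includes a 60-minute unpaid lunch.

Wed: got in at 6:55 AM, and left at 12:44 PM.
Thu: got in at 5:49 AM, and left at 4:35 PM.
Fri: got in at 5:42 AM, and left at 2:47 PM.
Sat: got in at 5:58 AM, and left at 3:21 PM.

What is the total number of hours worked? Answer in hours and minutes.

31 h 3 min

Wed: 6:55 AM–12:44 PM = 5 h 49 min; less 60 min break → 4 h 49 min
Thu: 5:49 AM–4:35 PM = 10 h 46 min; less 60 min break → 9 h 46 min
Fri: 5:42 AM–2:47 PM = 9 h 5 min; less 60 min break → 8 h 5 min
Sat: 5:58 AM–3:21 PM = 9 h 23 min; less 60 min break → 8 h 23 min
Total: 4 h 49 min + 9 h 46 min + 8 h 5 min + 8 h 23 min = 31 h 3 min.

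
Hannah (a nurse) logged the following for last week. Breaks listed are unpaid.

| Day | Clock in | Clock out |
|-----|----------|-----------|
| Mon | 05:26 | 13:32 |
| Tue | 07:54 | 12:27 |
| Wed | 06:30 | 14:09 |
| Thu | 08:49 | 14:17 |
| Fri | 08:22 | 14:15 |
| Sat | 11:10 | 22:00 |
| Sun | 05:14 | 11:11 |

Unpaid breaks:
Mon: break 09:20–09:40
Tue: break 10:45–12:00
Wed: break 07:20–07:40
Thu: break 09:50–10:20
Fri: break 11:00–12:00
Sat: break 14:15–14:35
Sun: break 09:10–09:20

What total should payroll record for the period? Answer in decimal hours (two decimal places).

Mon: 05:26–13:32 = 8 h 6 min; less 20 min break → 7 h 46 min
Tue: 07:54–12:27 = 4 h 33 min; less 75 min break → 3 h 18 min
Wed: 06:30–14:09 = 7 h 39 min; less 20 min break → 7 h 19 min
Thu: 08:49–14:17 = 5 h 28 min; less 30 min break → 4 h 58 min
Fri: 08:22–14:15 = 5 h 53 min; less 60 min break → 4 h 53 min
Sat: 11:10–22:00 = 10 h 50 min; less 20 min break → 10 h 30 min
Sun: 05:14–11:11 = 5 h 57 min; less 10 min break → 5 h 47 min
Total: 7 h 46 min + 3 h 18 min + 7 h 19 min + 4 h 58 min + 4 h 53 min + 10 h 30 min + 5 h 47 min = 44 h 31 min.

44.52 hours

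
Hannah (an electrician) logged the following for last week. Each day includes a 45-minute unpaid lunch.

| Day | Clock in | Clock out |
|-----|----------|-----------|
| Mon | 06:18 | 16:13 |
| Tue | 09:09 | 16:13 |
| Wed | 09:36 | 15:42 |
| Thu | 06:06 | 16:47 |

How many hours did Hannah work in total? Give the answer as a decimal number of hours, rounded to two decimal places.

30.77 hours

Mon: 06:18–16:13 = 9 h 55 min; less 45 min break → 9 h 10 min
Tue: 09:09–16:13 = 7 h 4 min; less 45 min break → 6 h 19 min
Wed: 09:36–15:42 = 6 h 6 min; less 45 min break → 5 h 21 min
Thu: 06:06–16:47 = 10 h 41 min; less 45 min break → 9 h 56 min
Total: 9 h 10 min + 6 h 19 min + 5 h 21 min + 9 h 56 min = 30 h 46 min.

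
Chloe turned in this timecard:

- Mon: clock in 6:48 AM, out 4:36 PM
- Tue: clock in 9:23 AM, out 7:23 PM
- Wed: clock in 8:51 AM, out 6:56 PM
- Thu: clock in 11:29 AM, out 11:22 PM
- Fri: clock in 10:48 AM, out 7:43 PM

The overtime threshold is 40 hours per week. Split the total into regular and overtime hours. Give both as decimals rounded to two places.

Regular 40.00 hours, overtime 10.68 hours

Mon: 6:48 AM–4:36 PM = 9 h 48 min
Tue: 9:23 AM–7:23 PM = 10 h 0 min
Wed: 8:51 AM–6:56 PM = 10 h 5 min
Thu: 11:29 AM–11:22 PM = 11 h 53 min
Fri: 10:48 AM–7:43 PM = 8 h 55 min
Total worked: 50 h 41 min = 50.68 h.
Threshold 40 h → overtime 10 h 41 min, regular 40 h 0 min.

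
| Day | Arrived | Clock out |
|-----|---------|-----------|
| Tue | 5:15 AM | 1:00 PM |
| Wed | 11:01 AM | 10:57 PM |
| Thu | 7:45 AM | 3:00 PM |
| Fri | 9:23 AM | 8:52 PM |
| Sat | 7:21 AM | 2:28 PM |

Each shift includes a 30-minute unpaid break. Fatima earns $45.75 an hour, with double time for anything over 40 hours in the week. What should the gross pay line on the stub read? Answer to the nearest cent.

Tue: 5:15 AM–1:00 PM = 7 h 45 min; less 30 min break → 7 h 15 min
Wed: 11:01 AM–10:57 PM = 11 h 56 min; less 30 min break → 11 h 26 min
Thu: 7:45 AM–3:00 PM = 7 h 15 min; less 30 min break → 6 h 45 min
Fri: 9:23 AM–8:52 PM = 11 h 29 min; less 30 min break → 10 h 59 min
Sat: 7:21 AM–2:28 PM = 7 h 7 min; less 30 min break → 6 h 37 min
Total worked: 43 h 2 min = 2582 min.
Regular 40 h 0 min = 2400 min at $45.75/h; overtime 3 h 2 min = 182 min at $91.50/h.
Pay = (2400 × $45.75 + 182 × $91.50) ÷ 60 = $2107.55.

$2107.55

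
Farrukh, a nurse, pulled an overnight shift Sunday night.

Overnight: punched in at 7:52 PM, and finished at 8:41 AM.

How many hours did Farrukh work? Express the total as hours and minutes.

12 h 49 min

Overnight: 7:52 PM → midnight = 4 h 8 min; midnight → 8:41 AM = 8 h 41 min; span 12 h 49 min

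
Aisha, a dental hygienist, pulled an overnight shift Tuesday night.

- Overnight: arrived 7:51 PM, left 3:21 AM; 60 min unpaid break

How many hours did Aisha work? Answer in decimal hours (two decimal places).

6.50 hours

Overnight: 7:51 PM → midnight = 4 h 9 min; midnight → 3:21 AM = 3 h 21 min; span 7 h 30 min; less 60 min break → 6 h 30 min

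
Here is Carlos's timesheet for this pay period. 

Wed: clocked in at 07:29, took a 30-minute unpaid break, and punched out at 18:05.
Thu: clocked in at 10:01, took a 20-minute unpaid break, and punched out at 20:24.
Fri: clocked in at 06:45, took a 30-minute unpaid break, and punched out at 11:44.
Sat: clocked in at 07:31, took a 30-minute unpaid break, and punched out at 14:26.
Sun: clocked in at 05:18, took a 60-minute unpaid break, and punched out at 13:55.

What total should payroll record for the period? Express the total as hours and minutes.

38 h 40 min

Wed: 07:29–18:05 = 10 h 36 min; less 30 min break → 10 h 6 min
Thu: 10:01–20:24 = 10 h 23 min; less 20 min break → 10 h 3 min
Fri: 06:45–11:44 = 4 h 59 min; less 30 min break → 4 h 29 min
Sat: 07:31–14:26 = 6 h 55 min; less 30 min break → 6 h 25 min
Sun: 05:18–13:55 = 8 h 37 min; less 60 min break → 7 h 37 min
Total: 10 h 6 min + 10 h 3 min + 4 h 29 min + 6 h 25 min + 7 h 37 min = 38 h 40 min.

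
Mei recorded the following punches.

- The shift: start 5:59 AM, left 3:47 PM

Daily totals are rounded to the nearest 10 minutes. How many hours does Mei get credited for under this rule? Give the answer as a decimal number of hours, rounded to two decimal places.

9.83 hours

The shift: 5:59 AM–3:47 PM = 9 h 48 min → rounds to 9 h 50 min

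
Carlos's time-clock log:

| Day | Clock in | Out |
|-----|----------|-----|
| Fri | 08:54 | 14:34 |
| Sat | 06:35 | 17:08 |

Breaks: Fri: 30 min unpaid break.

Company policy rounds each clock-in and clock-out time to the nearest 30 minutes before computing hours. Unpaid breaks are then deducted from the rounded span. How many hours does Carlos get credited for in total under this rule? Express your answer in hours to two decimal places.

Fri: in 08:54→09:00, out 14:34→14:30; 5 h 30 min − 30 min = 5 h 0 min
Sat: in 06:35→06:30, out 17:08→17:00; 10 h 30 min
Total credited: 15 h 30 min.

15.50 hours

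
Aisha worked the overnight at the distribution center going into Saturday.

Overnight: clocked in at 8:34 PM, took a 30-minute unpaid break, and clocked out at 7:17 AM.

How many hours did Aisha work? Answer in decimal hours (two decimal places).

10.22 hours

Overnight: 8:34 PM → midnight = 3 h 26 min; midnight → 7:17 AM = 7 h 17 min; span 10 h 43 min; less 30 min break → 10 h 13 min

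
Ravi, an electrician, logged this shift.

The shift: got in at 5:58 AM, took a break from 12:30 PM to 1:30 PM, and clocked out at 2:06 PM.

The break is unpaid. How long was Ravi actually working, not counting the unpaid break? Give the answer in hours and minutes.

The shift: 5:58 AM–2:06 PM = 8 h 8 min; less 60 min break → 7 h 8 min

7 h 8 min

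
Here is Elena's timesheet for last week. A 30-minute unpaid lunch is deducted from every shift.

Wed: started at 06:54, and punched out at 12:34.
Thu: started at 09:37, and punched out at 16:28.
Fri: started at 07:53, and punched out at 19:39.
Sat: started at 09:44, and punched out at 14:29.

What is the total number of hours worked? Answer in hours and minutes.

27 h 2 min

Wed: 06:54–12:34 = 5 h 40 min; less 30 min break → 5 h 10 min
Thu: 09:37–16:28 = 6 h 51 min; less 30 min break → 6 h 21 min
Fri: 07:53–19:39 = 11 h 46 min; less 30 min break → 11 h 16 min
Sat: 09:44–14:29 = 4 h 45 min; less 30 min break → 4 h 15 min
Total: 5 h 10 min + 6 h 21 min + 11 h 16 min + 4 h 15 min = 27 h 2 min.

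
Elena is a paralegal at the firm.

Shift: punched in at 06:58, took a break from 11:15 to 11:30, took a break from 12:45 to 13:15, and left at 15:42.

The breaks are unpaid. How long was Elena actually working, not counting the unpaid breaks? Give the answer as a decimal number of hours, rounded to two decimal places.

7.98 hours

Shift: 06:58–15:42 = 8 h 44 min; less 45 min break → 7 h 59 min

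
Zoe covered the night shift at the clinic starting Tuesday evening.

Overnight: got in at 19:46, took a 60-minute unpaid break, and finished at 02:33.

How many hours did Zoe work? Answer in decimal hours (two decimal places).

5.78 hours

Overnight: 19:46 → midnight = 4 h 14 min; midnight → 02:33 = 2 h 33 min; span 6 h 47 min; less 60 min break → 5 h 47 min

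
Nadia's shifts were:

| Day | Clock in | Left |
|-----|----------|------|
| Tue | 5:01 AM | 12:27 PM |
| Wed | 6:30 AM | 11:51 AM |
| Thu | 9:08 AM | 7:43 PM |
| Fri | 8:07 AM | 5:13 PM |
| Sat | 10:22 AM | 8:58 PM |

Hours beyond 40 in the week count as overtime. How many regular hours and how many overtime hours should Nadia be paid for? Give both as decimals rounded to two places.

Tue: 5:01 AM–12:27 PM = 7 h 26 min
Wed: 6:30 AM–11:51 AM = 5 h 21 min
Thu: 9:08 AM–7:43 PM = 10 h 35 min
Fri: 8:07 AM–5:13 PM = 9 h 6 min
Sat: 10:22 AM–8:58 PM = 10 h 36 min
Total worked: 43 h 4 min = 43.07 h.
Threshold 40 h → overtime 3 h 4 min, regular 40 h 0 min.

Regular 40.00 hours, overtime 3.07 hours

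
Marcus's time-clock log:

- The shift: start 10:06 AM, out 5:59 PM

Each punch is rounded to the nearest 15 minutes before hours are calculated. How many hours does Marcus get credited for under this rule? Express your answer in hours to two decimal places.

The shift: in 10:06 AM→10:00 AM, out 5:59 PM→6:00 PM; 8 h 0 min

8.00 hours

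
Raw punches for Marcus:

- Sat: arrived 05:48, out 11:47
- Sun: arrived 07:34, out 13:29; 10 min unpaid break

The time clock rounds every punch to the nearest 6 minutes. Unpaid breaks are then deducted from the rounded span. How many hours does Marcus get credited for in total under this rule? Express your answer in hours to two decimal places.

11.73 hours

Sat: in 05:48→05:48, out 11:47→11:48; 6 h 0 min
Sun: in 07:34→07:36, out 13:29→13:30; 5 h 54 min − 10 min = 5 h 44 min
Total credited: 11 h 44 min.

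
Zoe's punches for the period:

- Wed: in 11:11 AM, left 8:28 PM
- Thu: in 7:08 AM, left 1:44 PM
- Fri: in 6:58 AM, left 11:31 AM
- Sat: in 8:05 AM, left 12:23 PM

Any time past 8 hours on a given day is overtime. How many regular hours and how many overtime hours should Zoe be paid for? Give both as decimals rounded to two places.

Wed: 11:11 AM–8:28 PM = 9 h 17 min
Thu: 7:08 AM–1:44 PM = 6 h 36 min
Fri: 6:58 AM–11:31 AM = 4 h 33 min
Sat: 8:05 AM–12:23 PM = 4 h 18 min
Wed reg 8 h 0 min / OT 1 h 17 min; Thu reg 6 h 36 min / OT 0 h 0 min; Fri reg 4 h 33 min / OT 0 h 0 min; Sat reg 4 h 18 min / OT 0 h 0 min.
Totals: regular 23 h 27 min, overtime 1 h 17 min.

Regular 23.45 hours, overtime 1.28 hours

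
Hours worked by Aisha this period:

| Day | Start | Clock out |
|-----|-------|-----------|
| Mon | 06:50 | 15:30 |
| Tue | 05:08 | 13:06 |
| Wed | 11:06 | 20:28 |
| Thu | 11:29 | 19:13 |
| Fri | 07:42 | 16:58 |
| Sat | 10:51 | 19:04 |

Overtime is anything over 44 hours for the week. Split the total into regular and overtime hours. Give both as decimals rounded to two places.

Regular 44.00 hours, overtime 7.22 hours

Mon: 06:50–15:30 = 8 h 40 min
Tue: 05:08–13:06 = 7 h 58 min
Wed: 11:06–20:28 = 9 h 22 min
Thu: 11:29–19:13 = 7 h 44 min
Fri: 07:42–16:58 = 9 h 16 min
Sat: 10:51–19:04 = 8 h 13 min
Total worked: 51 h 13 min = 51.22 h.
Threshold 44 h → overtime 7 h 13 min, regular 44 h 0 min.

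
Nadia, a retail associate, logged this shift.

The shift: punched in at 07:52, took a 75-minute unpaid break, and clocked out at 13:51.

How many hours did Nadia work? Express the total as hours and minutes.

4 h 44 min

The shift: 07:52–13:51 = 5 h 59 min; less 75 min break → 4 h 44 min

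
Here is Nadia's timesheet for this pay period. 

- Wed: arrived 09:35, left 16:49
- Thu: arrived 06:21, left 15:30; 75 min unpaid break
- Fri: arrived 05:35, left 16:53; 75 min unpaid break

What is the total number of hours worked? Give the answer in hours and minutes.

Wed: 09:35–16:49 = 7 h 14 min
Thu: 06:21–15:30 = 9 h 9 min; less 75 min break → 7 h 54 min
Fri: 05:35–16:53 = 11 h 18 min; less 75 min break → 10 h 3 min
Total: 7 h 14 min + 7 h 54 min + 10 h 3 min = 25 h 11 min.

25 h 11 min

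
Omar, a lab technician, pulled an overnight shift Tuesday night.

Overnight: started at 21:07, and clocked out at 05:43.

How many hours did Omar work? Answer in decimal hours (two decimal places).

Overnight: 21:07 → midnight = 2 h 53 min; midnight → 05:43 = 5 h 43 min; span 8 h 36 min

8.60 hours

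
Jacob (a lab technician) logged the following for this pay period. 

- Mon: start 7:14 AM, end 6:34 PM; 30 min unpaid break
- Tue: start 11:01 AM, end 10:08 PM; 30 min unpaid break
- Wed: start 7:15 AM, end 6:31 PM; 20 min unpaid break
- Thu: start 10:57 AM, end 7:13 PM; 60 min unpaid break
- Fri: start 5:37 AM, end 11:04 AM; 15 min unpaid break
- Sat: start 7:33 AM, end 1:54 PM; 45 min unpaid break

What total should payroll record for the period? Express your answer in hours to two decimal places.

Mon: 7:14 AM–6:34 PM = 11 h 20 min; less 30 min break → 10 h 50 min
Tue: 11:01 AM–10:08 PM = 11 h 7 min; less 30 min break → 10 h 37 min
Wed: 7:15 AM–6:31 PM = 11 h 16 min; less 20 min break → 10 h 56 min
Thu: 10:57 AM–7:13 PM = 8 h 16 min; less 60 min break → 7 h 16 min
Fri: 5:37 AM–11:04 AM = 5 h 27 min; less 15 min break → 5 h 12 min
Sat: 7:33 AM–1:54 PM = 6 h 21 min; less 45 min break → 5 h 36 min
Total: 10 h 50 min + 10 h 37 min + 10 h 56 min + 7 h 16 min + 5 h 12 min + 5 h 36 min = 50 h 27 min.

50.45 hours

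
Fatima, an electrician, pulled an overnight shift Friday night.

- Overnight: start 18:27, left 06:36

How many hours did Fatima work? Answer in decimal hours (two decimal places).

Overnight: 18:27 → midnight = 5 h 33 min; midnight → 06:36 = 6 h 36 min; span 12 h 9 min

12.15 hours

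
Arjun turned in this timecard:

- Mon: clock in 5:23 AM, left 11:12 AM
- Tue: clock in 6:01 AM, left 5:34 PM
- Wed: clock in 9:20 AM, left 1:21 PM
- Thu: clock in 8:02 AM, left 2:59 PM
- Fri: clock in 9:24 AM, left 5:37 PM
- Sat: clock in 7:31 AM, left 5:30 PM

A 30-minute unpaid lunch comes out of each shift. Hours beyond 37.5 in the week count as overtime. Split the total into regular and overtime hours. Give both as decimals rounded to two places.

Mon: 5:23 AM–11:12 AM = 5 h 49 min; less 30 min break → 5 h 19 min
Tue: 6:01 AM–5:34 PM = 11 h 33 min; less 30 min break → 11 h 3 min
Wed: 9:20 AM–1:21 PM = 4 h 1 min; less 30 min break → 3 h 31 min
Thu: 8:02 AM–2:59 PM = 6 h 57 min; less 30 min break → 6 h 27 min
Fri: 9:24 AM–5:37 PM = 8 h 13 min; less 30 min break → 7 h 43 min
Sat: 7:31 AM–5:30 PM = 9 h 59 min; less 30 min break → 9 h 29 min
Total worked: 43 h 32 min = 43.53 h.
Threshold 37.5 h → overtime 6 h 2 min, regular 37 h 30 min.

Regular 37.50 hours, overtime 6.03 hours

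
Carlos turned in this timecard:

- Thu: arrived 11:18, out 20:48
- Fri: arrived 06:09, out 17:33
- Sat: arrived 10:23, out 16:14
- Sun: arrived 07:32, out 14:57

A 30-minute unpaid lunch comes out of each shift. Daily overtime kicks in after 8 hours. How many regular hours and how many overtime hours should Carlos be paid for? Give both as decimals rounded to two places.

Thu: 11:18–20:48 = 9 h 30 min; less 30 min break → 9 h 0 min
Fri: 06:09–17:33 = 11 h 24 min; less 30 min break → 10 h 54 min
Sat: 10:23–16:14 = 5 h 51 min; less 30 min break → 5 h 21 min
Sun: 07:32–14:57 = 7 h 25 min; less 30 min break → 6 h 55 min
Thu reg 8 h 0 min / OT 1 h 0 min; Fri reg 8 h 0 min / OT 2 h 54 min; Sat reg 5 h 21 min / OT 0 h 0 min; Sun reg 6 h 55 min / OT 0 h 0 min.
Totals: regular 28 h 16 min, overtime 3 h 54 min.

Regular 28.27 hours, overtime 3.90 hours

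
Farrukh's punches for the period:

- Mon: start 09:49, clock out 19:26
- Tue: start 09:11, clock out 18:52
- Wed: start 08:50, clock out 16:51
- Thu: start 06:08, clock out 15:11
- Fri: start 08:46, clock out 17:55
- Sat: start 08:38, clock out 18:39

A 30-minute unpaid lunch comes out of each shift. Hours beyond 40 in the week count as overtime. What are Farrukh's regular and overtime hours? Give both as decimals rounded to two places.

Mon: 09:49–19:26 = 9 h 37 min; less 30 min break → 9 h 7 min
Tue: 09:11–18:52 = 9 h 41 min; less 30 min break → 9 h 11 min
Wed: 08:50–16:51 = 8 h 1 min; less 30 min break → 7 h 31 min
Thu: 06:08–15:11 = 9 h 3 min; less 30 min break → 8 h 33 min
Fri: 08:46–17:55 = 9 h 9 min; less 30 min break → 8 h 39 min
Sat: 08:38–18:39 = 10 h 1 min; less 30 min break → 9 h 31 min
Total worked: 52 h 32 min = 52.53 h.
Threshold 40 h → overtime 12 h 32 min, regular 40 h 0 min.

Regular 40.00 hours, overtime 12.53 hours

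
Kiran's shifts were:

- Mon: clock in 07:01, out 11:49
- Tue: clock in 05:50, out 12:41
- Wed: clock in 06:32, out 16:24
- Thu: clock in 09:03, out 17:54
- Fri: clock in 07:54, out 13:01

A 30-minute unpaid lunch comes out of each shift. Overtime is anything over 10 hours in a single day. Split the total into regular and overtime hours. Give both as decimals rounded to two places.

Mon: 07:01–11:49 = 4 h 48 min; less 30 min break → 4 h 18 min
Tue: 05:50–12:41 = 6 h 51 min; less 30 min break → 6 h 21 min
Wed: 06:32–16:24 = 9 h 52 min; less 30 min break → 9 h 22 min
Thu: 09:03–17:54 = 8 h 51 min; less 30 min break → 8 h 21 min
Fri: 07:54–13:01 = 5 h 7 min; less 30 min break → 4 h 37 min
Mon reg 4 h 18 min / OT 0 h 0 min; Tue reg 6 h 21 min / OT 0 h 0 min; Wed reg 9 h 22 min / OT 0 h 0 min; Thu reg 8 h 21 min / OT 0 h 0 min; Fri reg 4 h 37 min / OT 0 h 0 min.
Totals: regular 32 h 59 min, overtime 0 h 0 min.

Regular 32.98 hours, overtime 0.00 hours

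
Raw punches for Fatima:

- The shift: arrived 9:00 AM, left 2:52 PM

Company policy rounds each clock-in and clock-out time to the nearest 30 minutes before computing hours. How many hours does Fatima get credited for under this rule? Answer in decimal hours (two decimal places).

6.00 hours

The shift: in 9:00 AM→9:00 AM, out 2:52 PM→3:00 PM; 6 h 0 min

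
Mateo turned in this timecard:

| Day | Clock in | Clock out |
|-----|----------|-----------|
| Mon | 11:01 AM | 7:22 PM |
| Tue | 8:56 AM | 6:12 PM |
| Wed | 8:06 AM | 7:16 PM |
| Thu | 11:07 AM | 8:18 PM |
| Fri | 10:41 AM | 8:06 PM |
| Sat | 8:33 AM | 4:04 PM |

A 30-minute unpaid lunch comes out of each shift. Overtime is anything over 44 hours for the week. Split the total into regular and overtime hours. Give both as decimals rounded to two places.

Mon: 11:01 AM–7:22 PM = 8 h 21 min; less 30 min break → 7 h 51 min
Tue: 8:56 AM–6:12 PM = 9 h 16 min; less 30 min break → 8 h 46 min
Wed: 8:06 AM–7:16 PM = 11 h 10 min; less 30 min break → 10 h 40 min
Thu: 11:07 AM–8:18 PM = 9 h 11 min; less 30 min break → 8 h 41 min
Fri: 10:41 AM–8:06 PM = 9 h 25 min; less 30 min break → 8 h 55 min
Sat: 8:33 AM–4:04 PM = 7 h 31 min; less 30 min break → 7 h 1 min
Total worked: 51 h 54 min = 51.90 h.
Threshold 44 h → overtime 7 h 54 min, regular 44 h 0 min.

Regular 44.00 hours, overtime 7.90 hours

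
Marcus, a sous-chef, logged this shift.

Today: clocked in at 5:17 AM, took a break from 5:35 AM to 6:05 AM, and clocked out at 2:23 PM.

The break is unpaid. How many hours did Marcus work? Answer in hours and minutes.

8 h 36 min

Today: 5:17 AM–2:23 PM = 9 h 6 min; less 30 min break → 8 h 36 min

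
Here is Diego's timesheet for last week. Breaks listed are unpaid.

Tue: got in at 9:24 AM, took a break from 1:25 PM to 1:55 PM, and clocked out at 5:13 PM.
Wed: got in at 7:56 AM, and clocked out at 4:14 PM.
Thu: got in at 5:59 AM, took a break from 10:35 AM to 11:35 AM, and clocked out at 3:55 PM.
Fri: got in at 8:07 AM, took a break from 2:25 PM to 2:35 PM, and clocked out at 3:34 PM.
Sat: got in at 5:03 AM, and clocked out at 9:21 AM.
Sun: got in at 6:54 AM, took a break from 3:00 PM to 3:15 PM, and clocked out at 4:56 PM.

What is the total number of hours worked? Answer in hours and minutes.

Tue: 9:24 AM–5:13 PM = 7 h 49 min; less 30 min break → 7 h 19 min
Wed: 7:56 AM–4:14 PM = 8 h 18 min
Thu: 5:59 AM–3:55 PM = 9 h 56 min; less 60 min break → 8 h 56 min
Fri: 8:07 AM–3:34 PM = 7 h 27 min; less 10 min break → 7 h 17 min
Sat: 5:03 AM–9:21 AM = 4 h 18 min
Sun: 6:54 AM–4:56 PM = 10 h 2 min; less 15 min break → 9 h 47 min
Total: 7 h 19 min + 8 h 18 min + 8 h 56 min + 7 h 17 min + 4 h 18 min + 9 h 47 min = 45 h 55 min.

45 h 55 min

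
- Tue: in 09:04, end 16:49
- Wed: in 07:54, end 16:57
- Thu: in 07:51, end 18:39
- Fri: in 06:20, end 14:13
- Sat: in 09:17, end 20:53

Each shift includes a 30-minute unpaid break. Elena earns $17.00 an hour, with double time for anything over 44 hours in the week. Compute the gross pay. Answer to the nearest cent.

$767.83

Tue: 09:04–16:49 = 7 h 45 min; less 30 min break → 7 h 15 min
Wed: 07:54–16:57 = 9 h 3 min; less 30 min break → 8 h 33 min
Thu: 07:51–18:39 = 10 h 48 min; less 30 min break → 10 h 18 min
Fri: 06:20–14:13 = 7 h 53 min; less 30 min break → 7 h 23 min
Sat: 09:17–20:53 = 11 h 36 min; less 30 min break → 11 h 6 min
Total worked: 44 h 35 min = 2675 min.
Regular 44 h 0 min = 2640 min at $17.00/h; overtime 0 h 35 min = 35 min at $34.00/h.
Pay = (2640 × $17.00 + 35 × $34.00) ÷ 60 = $767.83.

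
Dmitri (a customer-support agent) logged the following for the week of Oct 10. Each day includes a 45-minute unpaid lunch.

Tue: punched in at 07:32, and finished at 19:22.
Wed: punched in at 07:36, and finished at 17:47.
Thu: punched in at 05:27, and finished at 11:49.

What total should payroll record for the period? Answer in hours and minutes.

Tue: 07:32–19:22 = 11 h 50 min; less 45 min break → 11 h 5 min
Wed: 07:36–17:47 = 10 h 11 min; less 45 min break → 9 h 26 min
Thu: 05:27–11:49 = 6 h 22 min; less 45 min break → 5 h 37 min
Total: 11 h 5 min + 9 h 26 min + 5 h 37 min = 26 h 8 min.

26 h 8 min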